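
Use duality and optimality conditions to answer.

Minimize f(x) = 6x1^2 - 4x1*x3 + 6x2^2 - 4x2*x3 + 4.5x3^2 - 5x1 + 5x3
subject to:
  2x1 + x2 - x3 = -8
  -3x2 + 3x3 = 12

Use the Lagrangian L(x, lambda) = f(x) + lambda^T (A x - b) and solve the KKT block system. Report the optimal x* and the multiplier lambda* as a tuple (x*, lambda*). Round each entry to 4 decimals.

Form the Lagrangian:
  L(x, lambda) = (1/2) x^T Q x + c^T x + lambda^T (A x - b)
Stationarity (grad_x L = 0): Q x + c + A^T lambda = 0.
Primal feasibility: A x = b.

This gives the KKT block system:
  [ Q   A^T ] [ x     ]   [-c ]
  [ A    0  ] [ lambda ] = [ b ]

Solving the linear system:
  x*      = (-2, -2.5385, 1.4615)
  lambda* = (17.4231, -6.2949)
  f(x*)   = 116.1154

x* = (-2, -2.5385, 1.4615), lambda* = (17.4231, -6.2949)


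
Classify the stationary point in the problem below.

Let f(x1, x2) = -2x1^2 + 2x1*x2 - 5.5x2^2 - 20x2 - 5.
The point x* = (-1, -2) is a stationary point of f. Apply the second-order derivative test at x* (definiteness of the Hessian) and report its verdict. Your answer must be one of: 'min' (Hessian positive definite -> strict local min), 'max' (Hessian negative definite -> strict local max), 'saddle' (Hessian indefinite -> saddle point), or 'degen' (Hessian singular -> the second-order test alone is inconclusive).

Compute the Hessian H = grad^2 f:
  H = [[-4, 2], [2, -11]]
Verify stationarity: grad f(x*) = H x* + g = (0, 0).
Eigenvalues of H: -11.5311, -3.4689.
Both eigenvalues < 0, so H is negative definite -> x* is a strict local max.

max


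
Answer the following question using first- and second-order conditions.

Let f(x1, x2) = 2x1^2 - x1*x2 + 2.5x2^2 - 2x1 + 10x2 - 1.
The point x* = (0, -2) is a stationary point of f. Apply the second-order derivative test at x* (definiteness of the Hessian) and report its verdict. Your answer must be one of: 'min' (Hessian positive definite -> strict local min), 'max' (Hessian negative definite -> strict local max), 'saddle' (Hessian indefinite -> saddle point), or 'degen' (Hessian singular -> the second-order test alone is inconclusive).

Compute the Hessian H = grad^2 f:
  H = [[4, -1], [-1, 5]]
Verify stationarity: grad f(x*) = H x* + g = (0, 0).
Eigenvalues of H: 3.382, 5.618.
Both eigenvalues > 0, so H is positive definite -> x* is a strict local min.

min


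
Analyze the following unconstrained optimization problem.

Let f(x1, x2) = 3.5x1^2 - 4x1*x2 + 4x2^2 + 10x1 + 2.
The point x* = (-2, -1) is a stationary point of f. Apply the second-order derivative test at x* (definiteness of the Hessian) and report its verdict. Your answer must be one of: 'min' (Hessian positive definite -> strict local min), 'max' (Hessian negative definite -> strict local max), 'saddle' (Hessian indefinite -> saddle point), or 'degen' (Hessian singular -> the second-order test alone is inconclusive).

Compute the Hessian H = grad^2 f:
  H = [[7, -4], [-4, 8]]
Verify stationarity: grad f(x*) = H x* + g = (0, 0).
Eigenvalues of H: 3.4689, 11.5311.
Both eigenvalues > 0, so H is positive definite -> x* is a strict local min.

min


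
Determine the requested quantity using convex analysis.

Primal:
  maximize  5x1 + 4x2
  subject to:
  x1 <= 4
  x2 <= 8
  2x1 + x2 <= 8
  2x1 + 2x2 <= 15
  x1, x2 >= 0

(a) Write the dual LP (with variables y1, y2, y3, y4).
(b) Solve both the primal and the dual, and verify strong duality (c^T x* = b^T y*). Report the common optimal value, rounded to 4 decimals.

The standard primal-dual pair for 'max c^T x s.t. A x <= b, x >= 0' is:
  Dual:  min b^T y  s.t.  A^T y >= c,  y >= 0.

So the dual LP is:
  minimize  4y1 + 8y2 + 8y3 + 15y4
  subject to:
    y1 + 2y3 + 2y4 >= 5
    y2 + y3 + 2y4 >= 4
    y1, y2, y3, y4 >= 0

Solving the primal: x* = (0.5, 7).
  primal value c^T x* = 30.5.
Solving the dual: y* = (0, 0, 1, 1.5).
  dual value b^T y* = 30.5.
Strong duality: c^T x* = b^T y*. Confirmed.

30.5


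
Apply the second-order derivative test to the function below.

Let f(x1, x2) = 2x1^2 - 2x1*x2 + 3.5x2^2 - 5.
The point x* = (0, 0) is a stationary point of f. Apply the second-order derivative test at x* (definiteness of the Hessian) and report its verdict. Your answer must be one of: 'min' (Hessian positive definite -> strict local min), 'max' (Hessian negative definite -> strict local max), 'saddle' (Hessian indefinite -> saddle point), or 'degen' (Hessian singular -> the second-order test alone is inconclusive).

Compute the Hessian H = grad^2 f:
  H = [[4, -2], [-2, 7]]
Verify stationarity: grad f(x*) = H x* + g = (0, 0).
Eigenvalues of H: 3, 8.
Both eigenvalues > 0, so H is positive definite -> x* is a strict local min.

min


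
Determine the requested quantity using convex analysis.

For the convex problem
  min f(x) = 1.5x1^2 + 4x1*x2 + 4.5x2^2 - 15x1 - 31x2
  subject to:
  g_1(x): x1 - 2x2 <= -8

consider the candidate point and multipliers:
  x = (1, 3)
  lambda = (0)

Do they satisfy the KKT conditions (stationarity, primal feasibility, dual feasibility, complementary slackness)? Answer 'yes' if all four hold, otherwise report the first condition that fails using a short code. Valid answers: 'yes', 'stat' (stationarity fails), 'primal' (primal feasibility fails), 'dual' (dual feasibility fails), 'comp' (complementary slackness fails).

Gradient of f: grad f(x) = Q x + c = (0, 0)
Constraint values g_i(x) = a_i^T x - b_i:
  g_1((1, 3)) = 3
Stationarity residual: grad f(x) + sum_i lambda_i a_i = (0, 0)
  -> stationarity OK
Primal feasibility (all g_i <= 0): FAILS
Dual feasibility (all lambda_i >= 0): OK
Complementary slackness (lambda_i * g_i(x) = 0 for all i): OK

Verdict: the first failing condition is primal_feasibility -> primal.

primal


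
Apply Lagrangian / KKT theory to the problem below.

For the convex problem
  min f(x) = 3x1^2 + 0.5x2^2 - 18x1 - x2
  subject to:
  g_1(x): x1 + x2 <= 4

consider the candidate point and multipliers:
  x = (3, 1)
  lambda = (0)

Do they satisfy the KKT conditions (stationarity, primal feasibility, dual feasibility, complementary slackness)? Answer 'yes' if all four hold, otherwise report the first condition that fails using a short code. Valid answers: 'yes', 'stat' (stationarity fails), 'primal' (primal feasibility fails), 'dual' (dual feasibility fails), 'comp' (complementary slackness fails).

Gradient of f: grad f(x) = Q x + c = (0, 0)
Constraint values g_i(x) = a_i^T x - b_i:
  g_1((3, 1)) = 0
Stationarity residual: grad f(x) + sum_i lambda_i a_i = (0, 0)
  -> stationarity OK
Primal feasibility (all g_i <= 0): OK
Dual feasibility (all lambda_i >= 0): OK
Complementary slackness (lambda_i * g_i(x) = 0 for all i): OK

Verdict: yes, KKT holds.

yes


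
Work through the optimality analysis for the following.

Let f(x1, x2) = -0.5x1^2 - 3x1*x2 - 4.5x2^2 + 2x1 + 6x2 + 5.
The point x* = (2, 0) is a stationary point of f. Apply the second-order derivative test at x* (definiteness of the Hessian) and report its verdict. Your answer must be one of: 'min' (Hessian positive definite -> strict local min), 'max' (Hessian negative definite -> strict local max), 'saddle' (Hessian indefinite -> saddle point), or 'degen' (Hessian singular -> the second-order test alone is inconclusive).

Compute the Hessian H = grad^2 f:
  H = [[-1, -3], [-3, -9]]
Verify stationarity: grad f(x*) = H x* + g = (0, 0).
Eigenvalues of H: -10, 0.
H has a zero eigenvalue (singular; negative semidefinite but not definite), so H is neither positive definite, negative definite, nor indefinite. The second-order test alone is inconclusive -> degen.
(Indeed, f is constant along the null direction of H through x*, so x* is not a strict local extremum.)

degen


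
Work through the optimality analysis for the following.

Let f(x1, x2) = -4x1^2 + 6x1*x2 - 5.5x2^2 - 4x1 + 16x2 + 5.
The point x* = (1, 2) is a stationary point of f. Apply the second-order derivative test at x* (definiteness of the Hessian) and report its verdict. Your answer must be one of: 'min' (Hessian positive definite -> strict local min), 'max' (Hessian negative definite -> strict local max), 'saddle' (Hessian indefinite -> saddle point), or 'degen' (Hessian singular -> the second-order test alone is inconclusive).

Compute the Hessian H = grad^2 f:
  H = [[-8, 6], [6, -11]]
Verify stationarity: grad f(x*) = H x* + g = (0, 0).
Eigenvalues of H: -15.6847, -3.3153.
Both eigenvalues < 0, so H is negative definite -> x* is a strict local max.

max


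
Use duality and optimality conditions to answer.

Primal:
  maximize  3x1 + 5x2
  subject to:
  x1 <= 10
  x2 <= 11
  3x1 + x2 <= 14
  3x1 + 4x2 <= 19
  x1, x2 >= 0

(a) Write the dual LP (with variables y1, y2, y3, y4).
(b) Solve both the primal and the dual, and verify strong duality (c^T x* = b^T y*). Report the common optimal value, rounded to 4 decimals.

The standard primal-dual pair for 'max c^T x s.t. A x <= b, x >= 0' is:
  Dual:  min b^T y  s.t.  A^T y >= c,  y >= 0.

So the dual LP is:
  minimize  10y1 + 11y2 + 14y3 + 19y4
  subject to:
    y1 + 3y3 + 3y4 >= 3
    y2 + y3 + 4y4 >= 5
    y1, y2, y3, y4 >= 0

Solving the primal: x* = (0, 4.75).
  primal value c^T x* = 23.75.
Solving the dual: y* = (0, 0, 0, 1.25).
  dual value b^T y* = 23.75.
Strong duality: c^T x* = b^T y*. Confirmed.

23.75


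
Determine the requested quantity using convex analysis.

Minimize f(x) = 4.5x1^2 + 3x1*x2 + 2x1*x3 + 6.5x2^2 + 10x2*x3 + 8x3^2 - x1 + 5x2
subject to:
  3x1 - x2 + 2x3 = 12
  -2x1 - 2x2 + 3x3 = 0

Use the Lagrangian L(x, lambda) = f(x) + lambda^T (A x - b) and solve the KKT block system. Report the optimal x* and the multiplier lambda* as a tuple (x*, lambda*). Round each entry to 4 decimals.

Form the Lagrangian:
  L(x, lambda) = (1/2) x^T Q x + c^T x + lambda^T (A x - b)
Stationarity (grad_x L = 0): Q x + c + A^T lambda = 0.
Primal feasibility: A x = b.

This gives the KKT block system:
  [ Q   A^T ] [ x     ]   [-c ]
  [ A    0  ] [ lambda ] = [ b ]

Solving the linear system:
  x*      = (2.8973, -1.665, 0.8215)
  lambda* = (-5.3654, 2.8138)
  f(x*)   = 26.5812

x* = (2.8973, -1.665, 0.8215), lambda* = (-5.3654, 2.8138)


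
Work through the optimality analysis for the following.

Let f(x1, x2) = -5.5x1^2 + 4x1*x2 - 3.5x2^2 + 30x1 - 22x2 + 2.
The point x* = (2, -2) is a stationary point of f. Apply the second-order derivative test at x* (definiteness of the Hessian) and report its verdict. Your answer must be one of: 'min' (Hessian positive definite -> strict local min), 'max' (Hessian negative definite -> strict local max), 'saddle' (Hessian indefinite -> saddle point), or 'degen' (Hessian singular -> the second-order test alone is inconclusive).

Compute the Hessian H = grad^2 f:
  H = [[-11, 4], [4, -7]]
Verify stationarity: grad f(x*) = H x* + g = (0, 0).
Eigenvalues of H: -13.4721, -4.5279.
Both eigenvalues < 0, so H is negative definite -> x* is a strict local max.

max


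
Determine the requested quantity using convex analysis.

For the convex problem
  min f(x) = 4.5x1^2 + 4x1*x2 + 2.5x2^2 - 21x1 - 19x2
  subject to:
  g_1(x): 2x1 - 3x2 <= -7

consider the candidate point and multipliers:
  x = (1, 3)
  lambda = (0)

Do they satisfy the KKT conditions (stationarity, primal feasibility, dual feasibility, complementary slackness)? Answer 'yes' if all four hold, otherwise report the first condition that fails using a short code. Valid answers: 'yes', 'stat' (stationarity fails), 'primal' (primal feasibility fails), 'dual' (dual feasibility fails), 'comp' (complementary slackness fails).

Gradient of f: grad f(x) = Q x + c = (0, 0)
Constraint values g_i(x) = a_i^T x - b_i:
  g_1((1, 3)) = 0
Stationarity residual: grad f(x) + sum_i lambda_i a_i = (0, 0)
  -> stationarity OK
Primal feasibility (all g_i <= 0): OK
Dual feasibility (all lambda_i >= 0): OK
Complementary slackness (lambda_i * g_i(x) = 0 for all i): OK

Verdict: yes, KKT holds.

yes


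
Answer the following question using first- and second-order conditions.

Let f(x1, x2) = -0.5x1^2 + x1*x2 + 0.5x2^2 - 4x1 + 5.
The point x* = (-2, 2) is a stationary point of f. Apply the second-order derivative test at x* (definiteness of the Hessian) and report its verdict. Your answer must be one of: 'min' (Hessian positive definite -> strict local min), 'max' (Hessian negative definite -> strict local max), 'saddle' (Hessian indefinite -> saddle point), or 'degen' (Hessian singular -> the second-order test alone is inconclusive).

Compute the Hessian H = grad^2 f:
  H = [[-1, 1], [1, 1]]
Verify stationarity: grad f(x*) = H x* + g = (0, 0).
Eigenvalues of H: -1.4142, 1.4142.
Eigenvalues have mixed signs, so H is indefinite -> x* is a saddle point.

saddle


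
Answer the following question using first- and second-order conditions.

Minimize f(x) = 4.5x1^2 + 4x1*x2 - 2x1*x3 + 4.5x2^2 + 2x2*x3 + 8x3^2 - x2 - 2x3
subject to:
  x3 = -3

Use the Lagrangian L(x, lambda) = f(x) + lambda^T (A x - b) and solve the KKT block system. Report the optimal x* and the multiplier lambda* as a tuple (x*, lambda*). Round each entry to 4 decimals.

Form the Lagrangian:
  L(x, lambda) = (1/2) x^T Q x + c^T x + lambda^T (A x - b)
Stationarity (grad_x L = 0): Q x + c + A^T lambda = 0.
Primal feasibility: A x = b.

This gives the KKT block system:
  [ Q   A^T ] [ x     ]   [-c ]
  [ A    0  ] [ lambda ] = [ b ]

Solving the linear system:
  x*      = (-1.2615, 1.3385, -3)
  lambda* = (44.8)
  f(x*)   = 69.5308

x* = (-1.2615, 1.3385, -3), lambda* = (44.8)


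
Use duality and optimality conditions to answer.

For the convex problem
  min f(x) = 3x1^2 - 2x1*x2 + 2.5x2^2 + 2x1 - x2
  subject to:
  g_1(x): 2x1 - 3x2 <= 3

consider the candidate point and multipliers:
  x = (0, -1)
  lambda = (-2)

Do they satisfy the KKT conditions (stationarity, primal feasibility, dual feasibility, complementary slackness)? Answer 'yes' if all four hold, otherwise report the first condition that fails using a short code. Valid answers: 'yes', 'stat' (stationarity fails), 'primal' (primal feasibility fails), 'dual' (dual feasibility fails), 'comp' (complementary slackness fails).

Gradient of f: grad f(x) = Q x + c = (4, -6)
Constraint values g_i(x) = a_i^T x - b_i:
  g_1((0, -1)) = 0
Stationarity residual: grad f(x) + sum_i lambda_i a_i = (0, 0)
  -> stationarity OK
Primal feasibility (all g_i <= 0): OK
Dual feasibility (all lambda_i >= 0): FAILS
Complementary slackness (lambda_i * g_i(x) = 0 for all i): OK

Verdict: the first failing condition is dual_feasibility -> dual.

dual


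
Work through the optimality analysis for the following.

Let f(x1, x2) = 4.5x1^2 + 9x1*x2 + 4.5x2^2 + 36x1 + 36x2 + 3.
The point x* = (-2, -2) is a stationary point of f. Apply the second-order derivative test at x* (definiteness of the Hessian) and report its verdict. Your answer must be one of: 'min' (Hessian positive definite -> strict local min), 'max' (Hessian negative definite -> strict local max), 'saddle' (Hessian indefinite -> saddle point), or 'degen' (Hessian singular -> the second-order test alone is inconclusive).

Compute the Hessian H = grad^2 f:
  H = [[9, 9], [9, 9]]
Verify stationarity: grad f(x*) = H x* + g = (0, 0).
Eigenvalues of H: 0, 18.
H has a zero eigenvalue (singular; positive semidefinite but not definite), so H is neither positive definite, negative definite, nor indefinite. The second-order test alone is inconclusive -> degen.
(Indeed, f is constant along the null direction of H through x*, so x* is not a strict local extremum.)

degen


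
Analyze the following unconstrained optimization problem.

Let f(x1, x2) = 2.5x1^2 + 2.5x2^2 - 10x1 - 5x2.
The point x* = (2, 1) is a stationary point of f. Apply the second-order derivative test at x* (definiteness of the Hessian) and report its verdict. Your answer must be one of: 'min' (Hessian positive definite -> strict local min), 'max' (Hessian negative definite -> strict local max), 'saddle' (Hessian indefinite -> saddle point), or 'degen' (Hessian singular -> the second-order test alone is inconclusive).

Compute the Hessian H = grad^2 f:
  H = [[5, 0], [0, 5]]
Verify stationarity: grad f(x*) = H x* + g = (0, 0).
Eigenvalues of H: 5, 5.
Both eigenvalues > 0, so H is positive definite -> x* is a strict local min.

min


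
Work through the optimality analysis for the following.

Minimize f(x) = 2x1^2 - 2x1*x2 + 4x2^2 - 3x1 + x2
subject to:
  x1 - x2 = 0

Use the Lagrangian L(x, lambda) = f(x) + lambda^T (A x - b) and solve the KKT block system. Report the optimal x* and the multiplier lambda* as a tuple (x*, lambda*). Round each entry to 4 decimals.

Form the Lagrangian:
  L(x, lambda) = (1/2) x^T Q x + c^T x + lambda^T (A x - b)
Stationarity (grad_x L = 0): Q x + c + A^T lambda = 0.
Primal feasibility: A x = b.

This gives the KKT block system:
  [ Q   A^T ] [ x     ]   [-c ]
  [ A    0  ] [ lambda ] = [ b ]

Solving the linear system:
  x*      = (0.25, 0.25)
  lambda* = (2.5)
  f(x*)   = -0.25

x* = (0.25, 0.25), lambda* = (2.5)


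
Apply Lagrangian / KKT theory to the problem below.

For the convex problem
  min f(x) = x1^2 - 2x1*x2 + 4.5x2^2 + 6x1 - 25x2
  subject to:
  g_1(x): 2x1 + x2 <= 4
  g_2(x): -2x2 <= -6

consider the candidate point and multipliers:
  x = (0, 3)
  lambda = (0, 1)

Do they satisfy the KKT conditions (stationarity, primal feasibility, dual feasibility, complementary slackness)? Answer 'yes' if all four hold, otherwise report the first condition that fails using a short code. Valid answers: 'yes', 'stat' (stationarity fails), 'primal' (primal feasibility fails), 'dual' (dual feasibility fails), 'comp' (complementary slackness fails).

Gradient of f: grad f(x) = Q x + c = (0, 2)
Constraint values g_i(x) = a_i^T x - b_i:
  g_1((0, 3)) = -1
  g_2((0, 3)) = 0
Stationarity residual: grad f(x) + sum_i lambda_i a_i = (0, 0)
  -> stationarity OK
Primal feasibility (all g_i <= 0): OK
Dual feasibility (all lambda_i >= 0): OK
Complementary slackness (lambda_i * g_i(x) = 0 for all i): OK

Verdict: yes, KKT holds.

yes


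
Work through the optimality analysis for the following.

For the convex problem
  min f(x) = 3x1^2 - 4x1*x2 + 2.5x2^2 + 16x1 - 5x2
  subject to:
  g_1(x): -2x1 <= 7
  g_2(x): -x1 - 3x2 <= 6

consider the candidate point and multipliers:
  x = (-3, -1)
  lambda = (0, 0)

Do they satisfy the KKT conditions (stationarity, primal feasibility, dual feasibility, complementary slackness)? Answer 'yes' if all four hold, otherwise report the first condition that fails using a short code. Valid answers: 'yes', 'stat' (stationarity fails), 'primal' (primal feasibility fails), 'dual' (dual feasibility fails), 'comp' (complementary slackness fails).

Gradient of f: grad f(x) = Q x + c = (2, 2)
Constraint values g_i(x) = a_i^T x - b_i:
  g_1((-3, -1)) = -1
  g_2((-3, -1)) = 0
Stationarity residual: grad f(x) + sum_i lambda_i a_i = (2, 2)
  -> stationarity FAILS
Primal feasibility (all g_i <= 0): OK
Dual feasibility (all lambda_i >= 0): OK
Complementary slackness (lambda_i * g_i(x) = 0 for all i): OK

Verdict: the first failing condition is stationarity -> stat.

stat


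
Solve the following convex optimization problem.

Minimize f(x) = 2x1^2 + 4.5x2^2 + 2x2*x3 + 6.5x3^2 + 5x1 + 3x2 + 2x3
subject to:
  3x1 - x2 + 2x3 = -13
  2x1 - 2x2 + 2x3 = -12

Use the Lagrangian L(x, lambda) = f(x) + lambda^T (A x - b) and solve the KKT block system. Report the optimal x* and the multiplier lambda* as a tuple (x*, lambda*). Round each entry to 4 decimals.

Form the Lagrangian:
  L(x, lambda) = (1/2) x^T Q x + c^T x + lambda^T (A x - b)
Stationarity (grad_x L = 0): Q x + c + A^T lambda = 0.
Primal feasibility: A x = b.

This gives the KKT block system:
  [ Q   A^T ] [ x     ]   [-c ]
  [ A    0  ] [ lambda ] = [ b ]

Solving the linear system:
  x*      = (-2.8356, 1.8356, -1.3288)
  lambda* = (-5.2603, 11.0616)
  f(x*)   = 26.5137

x* = (-2.8356, 1.8356, -1.3288), lambda* = (-5.2603, 11.0616)


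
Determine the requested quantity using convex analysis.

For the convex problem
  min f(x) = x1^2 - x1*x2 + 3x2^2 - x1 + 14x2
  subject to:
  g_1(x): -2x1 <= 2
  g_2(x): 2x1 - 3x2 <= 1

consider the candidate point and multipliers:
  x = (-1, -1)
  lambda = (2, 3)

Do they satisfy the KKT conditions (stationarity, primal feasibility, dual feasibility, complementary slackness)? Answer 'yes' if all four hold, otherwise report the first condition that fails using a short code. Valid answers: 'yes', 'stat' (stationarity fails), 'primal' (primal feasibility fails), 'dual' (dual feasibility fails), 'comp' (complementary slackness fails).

Gradient of f: grad f(x) = Q x + c = (-2, 9)
Constraint values g_i(x) = a_i^T x - b_i:
  g_1((-1, -1)) = 0
  g_2((-1, -1)) = 0
Stationarity residual: grad f(x) + sum_i lambda_i a_i = (0, 0)
  -> stationarity OK
Primal feasibility (all g_i <= 0): OK
Dual feasibility (all lambda_i >= 0): OK
Complementary slackness (lambda_i * g_i(x) = 0 for all i): OK

Verdict: yes, KKT holds.

yes


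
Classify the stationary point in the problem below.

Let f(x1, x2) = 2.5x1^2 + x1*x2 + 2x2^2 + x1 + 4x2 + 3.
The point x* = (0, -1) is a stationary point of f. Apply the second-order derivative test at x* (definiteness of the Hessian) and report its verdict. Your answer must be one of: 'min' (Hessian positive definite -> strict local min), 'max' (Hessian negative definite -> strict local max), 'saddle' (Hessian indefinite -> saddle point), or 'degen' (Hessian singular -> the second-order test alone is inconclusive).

Compute the Hessian H = grad^2 f:
  H = [[5, 1], [1, 4]]
Verify stationarity: grad f(x*) = H x* + g = (0, 0).
Eigenvalues of H: 3.382, 5.618.
Both eigenvalues > 0, so H is positive definite -> x* is a strict local min.

min


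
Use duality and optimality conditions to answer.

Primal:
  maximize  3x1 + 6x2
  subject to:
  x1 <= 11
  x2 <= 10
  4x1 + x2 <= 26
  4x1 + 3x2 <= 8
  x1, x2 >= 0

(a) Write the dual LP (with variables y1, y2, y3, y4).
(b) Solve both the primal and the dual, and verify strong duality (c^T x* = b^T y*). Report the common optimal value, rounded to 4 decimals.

The standard primal-dual pair for 'max c^T x s.t. A x <= b, x >= 0' is:
  Dual:  min b^T y  s.t.  A^T y >= c,  y >= 0.

So the dual LP is:
  minimize  11y1 + 10y2 + 26y3 + 8y4
  subject to:
    y1 + 4y3 + 4y4 >= 3
    y2 + y3 + 3y4 >= 6
    y1, y2, y3, y4 >= 0

Solving the primal: x* = (0, 2.6667).
  primal value c^T x* = 16.
Solving the dual: y* = (0, 0, 0, 2).
  dual value b^T y* = 16.
Strong duality: c^T x* = b^T y*. Confirmed.

16


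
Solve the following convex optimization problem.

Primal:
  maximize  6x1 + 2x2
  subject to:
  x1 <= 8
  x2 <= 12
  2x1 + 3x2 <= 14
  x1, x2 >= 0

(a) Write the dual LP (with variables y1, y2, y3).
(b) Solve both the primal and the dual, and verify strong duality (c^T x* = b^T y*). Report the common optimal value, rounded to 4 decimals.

The standard primal-dual pair for 'max c^T x s.t. A x <= b, x >= 0' is:
  Dual:  min b^T y  s.t.  A^T y >= c,  y >= 0.

So the dual LP is:
  minimize  8y1 + 12y2 + 14y3
  subject to:
    y1 + 2y3 >= 6
    y2 + 3y3 >= 2
    y1, y2, y3 >= 0

Solving the primal: x* = (7, 0).
  primal value c^T x* = 42.
Solving the dual: y* = (0, 0, 3).
  dual value b^T y* = 42.
Strong duality: c^T x* = b^T y*. Confirmed.

42


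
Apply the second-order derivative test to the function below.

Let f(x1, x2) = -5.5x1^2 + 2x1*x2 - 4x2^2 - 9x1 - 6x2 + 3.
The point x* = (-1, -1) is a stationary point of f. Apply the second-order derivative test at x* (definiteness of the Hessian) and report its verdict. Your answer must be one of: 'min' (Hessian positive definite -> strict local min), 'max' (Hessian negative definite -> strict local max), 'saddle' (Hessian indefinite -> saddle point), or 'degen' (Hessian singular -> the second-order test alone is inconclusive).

Compute the Hessian H = grad^2 f:
  H = [[-11, 2], [2, -8]]
Verify stationarity: grad f(x*) = H x* + g = (0, 0).
Eigenvalues of H: -12, -7.
Both eigenvalues < 0, so H is negative definite -> x* is a strict local max.

max


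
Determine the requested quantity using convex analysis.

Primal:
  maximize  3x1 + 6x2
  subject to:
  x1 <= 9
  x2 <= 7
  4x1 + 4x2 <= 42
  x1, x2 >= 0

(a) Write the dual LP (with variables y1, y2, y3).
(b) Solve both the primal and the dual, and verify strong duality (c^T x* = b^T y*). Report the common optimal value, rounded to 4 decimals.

The standard primal-dual pair for 'max c^T x s.t. A x <= b, x >= 0' is:
  Dual:  min b^T y  s.t.  A^T y >= c,  y >= 0.

So the dual LP is:
  minimize  9y1 + 7y2 + 42y3
  subject to:
    y1 + 4y3 >= 3
    y2 + 4y3 >= 6
    y1, y2, y3 >= 0

Solving the primal: x* = (3.5, 7).
  primal value c^T x* = 52.5.
Solving the dual: y* = (0, 3, 0.75).
  dual value b^T y* = 52.5.
Strong duality: c^T x* = b^T y*. Confirmed.

52.5


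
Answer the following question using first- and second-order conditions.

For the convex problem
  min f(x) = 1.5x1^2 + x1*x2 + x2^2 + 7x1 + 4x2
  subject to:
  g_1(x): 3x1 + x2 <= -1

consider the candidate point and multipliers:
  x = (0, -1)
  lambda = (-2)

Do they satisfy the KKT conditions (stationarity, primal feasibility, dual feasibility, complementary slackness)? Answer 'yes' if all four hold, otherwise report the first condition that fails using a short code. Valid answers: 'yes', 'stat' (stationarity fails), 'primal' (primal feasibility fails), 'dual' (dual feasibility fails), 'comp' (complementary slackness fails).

Gradient of f: grad f(x) = Q x + c = (6, 2)
Constraint values g_i(x) = a_i^T x - b_i:
  g_1((0, -1)) = 0
Stationarity residual: grad f(x) + sum_i lambda_i a_i = (0, 0)
  -> stationarity OK
Primal feasibility (all g_i <= 0): OK
Dual feasibility (all lambda_i >= 0): FAILS
Complementary slackness (lambda_i * g_i(x) = 0 for all i): OK

Verdict: the first failing condition is dual_feasibility -> dual.

dual


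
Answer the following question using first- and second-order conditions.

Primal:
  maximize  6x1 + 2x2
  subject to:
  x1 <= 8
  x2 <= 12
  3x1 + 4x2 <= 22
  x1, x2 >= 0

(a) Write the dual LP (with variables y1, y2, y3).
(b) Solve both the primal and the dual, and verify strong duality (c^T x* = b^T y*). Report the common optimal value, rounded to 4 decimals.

The standard primal-dual pair for 'max c^T x s.t. A x <= b, x >= 0' is:
  Dual:  min b^T y  s.t.  A^T y >= c,  y >= 0.

So the dual LP is:
  minimize  8y1 + 12y2 + 22y3
  subject to:
    y1 + 3y3 >= 6
    y2 + 4y3 >= 2
    y1, y2, y3 >= 0

Solving the primal: x* = (7.3333, 0).
  primal value c^T x* = 44.
Solving the dual: y* = (0, 0, 2).
  dual value b^T y* = 44.
Strong duality: c^T x* = b^T y*. Confirmed.

44


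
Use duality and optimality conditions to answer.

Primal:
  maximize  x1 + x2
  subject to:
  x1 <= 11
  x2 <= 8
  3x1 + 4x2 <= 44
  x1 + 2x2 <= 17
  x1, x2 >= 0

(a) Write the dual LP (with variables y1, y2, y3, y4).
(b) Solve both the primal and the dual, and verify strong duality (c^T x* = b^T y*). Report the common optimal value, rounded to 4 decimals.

The standard primal-dual pair for 'max c^T x s.t. A x <= b, x >= 0' is:
  Dual:  min b^T y  s.t.  A^T y >= c,  y >= 0.

So the dual LP is:
  minimize  11y1 + 8y2 + 44y3 + 17y4
  subject to:
    y1 + 3y3 + y4 >= 1
    y2 + 4y3 + 2y4 >= 1
    y1, y2, y3, y4 >= 0

Solving the primal: x* = (11, 2.75).
  primal value c^T x* = 13.75.
Solving the dual: y* = (0.25, 0, 0.25, 0).
  dual value b^T y* = 13.75.
Strong duality: c^T x* = b^T y*. Confirmed.

13.75


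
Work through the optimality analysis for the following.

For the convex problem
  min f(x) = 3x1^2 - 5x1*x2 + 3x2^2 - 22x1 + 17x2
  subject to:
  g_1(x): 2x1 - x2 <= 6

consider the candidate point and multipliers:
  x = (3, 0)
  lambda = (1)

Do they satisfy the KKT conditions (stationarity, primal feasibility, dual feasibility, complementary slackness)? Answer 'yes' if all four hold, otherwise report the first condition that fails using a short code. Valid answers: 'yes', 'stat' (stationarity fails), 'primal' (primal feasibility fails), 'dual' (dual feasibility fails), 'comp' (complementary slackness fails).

Gradient of f: grad f(x) = Q x + c = (-4, 2)
Constraint values g_i(x) = a_i^T x - b_i:
  g_1((3, 0)) = 0
Stationarity residual: grad f(x) + sum_i lambda_i a_i = (-2, 1)
  -> stationarity FAILS
Primal feasibility (all g_i <= 0): OK
Dual feasibility (all lambda_i >= 0): OK
Complementary slackness (lambda_i * g_i(x) = 0 for all i): OK

Verdict: the first failing condition is stationarity -> stat.

stat


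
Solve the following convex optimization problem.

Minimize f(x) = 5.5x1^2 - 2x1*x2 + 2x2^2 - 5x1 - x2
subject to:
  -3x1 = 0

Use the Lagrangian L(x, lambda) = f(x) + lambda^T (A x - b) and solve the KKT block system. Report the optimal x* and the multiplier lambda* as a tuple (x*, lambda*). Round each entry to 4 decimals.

Form the Lagrangian:
  L(x, lambda) = (1/2) x^T Q x + c^T x + lambda^T (A x - b)
Stationarity (grad_x L = 0): Q x + c + A^T lambda = 0.
Primal feasibility: A x = b.

This gives the KKT block system:
  [ Q   A^T ] [ x     ]   [-c ]
  [ A    0  ] [ lambda ] = [ b ]

Solving the linear system:
  x*      = (0, 0.25)
  lambda* = (-1.8333)
  f(x*)   = -0.125

x* = (0, 0.25), lambda* = (-1.8333)


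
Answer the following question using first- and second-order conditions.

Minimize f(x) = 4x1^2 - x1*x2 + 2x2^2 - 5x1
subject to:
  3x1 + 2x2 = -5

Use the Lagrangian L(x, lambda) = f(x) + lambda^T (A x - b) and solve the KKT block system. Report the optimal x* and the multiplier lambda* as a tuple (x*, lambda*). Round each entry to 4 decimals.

Form the Lagrangian:
  L(x, lambda) = (1/2) x^T Q x + c^T x + lambda^T (A x - b)
Stationarity (grad_x L = 0): Q x + c + A^T lambda = 0.
Primal feasibility: A x = b.

This gives the KKT block system:
  [ Q   A^T ] [ x     ]   [-c ]
  [ A    0  ] [ lambda ] = [ b ]

Solving the linear system:
  x*      = (-0.625, -1.5625)
  lambda* = (2.8125)
  f(x*)   = 8.5938

x* = (-0.625, -1.5625), lambda* = (2.8125)


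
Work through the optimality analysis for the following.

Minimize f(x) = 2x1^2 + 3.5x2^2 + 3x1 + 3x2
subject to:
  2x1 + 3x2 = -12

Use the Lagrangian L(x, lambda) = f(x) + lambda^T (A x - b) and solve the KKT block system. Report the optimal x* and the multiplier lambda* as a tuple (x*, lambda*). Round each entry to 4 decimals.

Form the Lagrangian:
  L(x, lambda) = (1/2) x^T Q x + c^T x + lambda^T (A x - b)
Stationarity (grad_x L = 0): Q x + c + A^T lambda = 0.
Primal feasibility: A x = b.

This gives the KKT block system:
  [ Q   A^T ] [ x     ]   [-c ]
  [ A    0  ] [ lambda ] = [ b ]

Solving the linear system:
  x*      = (-2.7656, -2.1562)
  lambda* = (4.0312)
  f(x*)   = 16.8047

x* = (-2.7656, -2.1562), lambda* = (4.0312)


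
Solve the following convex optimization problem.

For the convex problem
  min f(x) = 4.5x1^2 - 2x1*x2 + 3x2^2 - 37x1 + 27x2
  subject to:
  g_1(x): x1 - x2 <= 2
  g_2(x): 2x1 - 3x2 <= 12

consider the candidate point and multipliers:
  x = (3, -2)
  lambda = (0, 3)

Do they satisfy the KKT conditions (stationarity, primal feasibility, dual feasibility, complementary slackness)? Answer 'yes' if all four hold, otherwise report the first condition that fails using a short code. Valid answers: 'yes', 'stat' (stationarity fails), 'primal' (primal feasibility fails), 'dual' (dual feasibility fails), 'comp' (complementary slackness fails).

Gradient of f: grad f(x) = Q x + c = (-6, 9)
Constraint values g_i(x) = a_i^T x - b_i:
  g_1((3, -2)) = 3
  g_2((3, -2)) = 0
Stationarity residual: grad f(x) + sum_i lambda_i a_i = (0, 0)
  -> stationarity OK
Primal feasibility (all g_i <= 0): FAILS
Dual feasibility (all lambda_i >= 0): OK
Complementary slackness (lambda_i * g_i(x) = 0 for all i): OK

Verdict: the first failing condition is primal_feasibility -> primal.

primal


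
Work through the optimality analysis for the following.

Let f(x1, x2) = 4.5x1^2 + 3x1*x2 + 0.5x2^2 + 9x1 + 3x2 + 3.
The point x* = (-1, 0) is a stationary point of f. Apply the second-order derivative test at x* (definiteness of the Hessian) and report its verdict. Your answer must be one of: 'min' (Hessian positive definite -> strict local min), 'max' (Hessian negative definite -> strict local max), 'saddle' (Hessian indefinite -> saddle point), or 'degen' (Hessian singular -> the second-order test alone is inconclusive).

Compute the Hessian H = grad^2 f:
  H = [[9, 3], [3, 1]]
Verify stationarity: grad f(x*) = H x* + g = (0, 0).
Eigenvalues of H: 0, 10.
H has a zero eigenvalue (singular; positive semidefinite but not definite), so H is neither positive definite, negative definite, nor indefinite. The second-order test alone is inconclusive -> degen.
(Indeed, f is constant along the null direction of H through x*, so x* is not a strict local extremum.)

degen


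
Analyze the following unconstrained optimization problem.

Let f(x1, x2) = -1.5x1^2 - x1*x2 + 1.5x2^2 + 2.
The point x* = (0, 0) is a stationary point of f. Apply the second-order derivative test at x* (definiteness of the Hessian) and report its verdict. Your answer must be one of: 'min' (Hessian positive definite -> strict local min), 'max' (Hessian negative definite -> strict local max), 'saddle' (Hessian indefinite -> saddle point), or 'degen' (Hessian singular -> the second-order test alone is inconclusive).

Compute the Hessian H = grad^2 f:
  H = [[-3, -1], [-1, 3]]
Verify stationarity: grad f(x*) = H x* + g = (0, 0).
Eigenvalues of H: -3.1623, 3.1623.
Eigenvalues have mixed signs, so H is indefinite -> x* is a saddle point.

saddle


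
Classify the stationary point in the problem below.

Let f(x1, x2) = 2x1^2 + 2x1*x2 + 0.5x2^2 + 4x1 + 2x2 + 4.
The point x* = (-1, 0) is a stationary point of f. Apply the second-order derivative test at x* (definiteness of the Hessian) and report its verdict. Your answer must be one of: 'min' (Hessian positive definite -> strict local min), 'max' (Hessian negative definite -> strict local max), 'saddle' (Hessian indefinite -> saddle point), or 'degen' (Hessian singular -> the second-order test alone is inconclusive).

Compute the Hessian H = grad^2 f:
  H = [[4, 2], [2, 1]]
Verify stationarity: grad f(x*) = H x* + g = (0, 0).
Eigenvalues of H: 0, 5.
H has a zero eigenvalue (singular; positive semidefinite but not definite), so H is neither positive definite, negative definite, nor indefinite. The second-order test alone is inconclusive -> degen.
(Indeed, f is constant along the null direction of H through x*, so x* is not a strict local extremum.)

degen


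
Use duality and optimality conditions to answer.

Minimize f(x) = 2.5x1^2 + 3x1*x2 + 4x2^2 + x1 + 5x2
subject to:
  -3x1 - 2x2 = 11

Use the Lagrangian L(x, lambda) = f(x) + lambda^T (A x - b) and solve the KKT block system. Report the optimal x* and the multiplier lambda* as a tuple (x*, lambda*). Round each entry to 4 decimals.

Form the Lagrangian:
  L(x, lambda) = (1/2) x^T Q x + c^T x + lambda^T (A x - b)
Stationarity (grad_x L = 0): Q x + c + A^T lambda = 0.
Primal feasibility: A x = b.

This gives the KKT block system:
  [ Q   A^T ] [ x     ]   [-c ]
  [ A    0  ] [ lambda ] = [ b ]

Solving the linear system:
  x*      = (-3.0714, -0.8929)
  lambda* = (-5.6786)
  f(x*)   = 27.4643

x* = (-3.0714, -0.8929), lambda* = (-5.6786)


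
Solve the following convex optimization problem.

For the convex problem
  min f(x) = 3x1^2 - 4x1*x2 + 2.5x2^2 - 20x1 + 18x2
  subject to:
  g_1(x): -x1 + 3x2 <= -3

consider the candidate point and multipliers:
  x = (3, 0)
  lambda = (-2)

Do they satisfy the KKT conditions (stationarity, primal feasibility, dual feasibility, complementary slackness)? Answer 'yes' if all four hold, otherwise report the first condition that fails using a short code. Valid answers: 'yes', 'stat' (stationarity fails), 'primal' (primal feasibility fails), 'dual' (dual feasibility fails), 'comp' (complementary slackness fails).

Gradient of f: grad f(x) = Q x + c = (-2, 6)
Constraint values g_i(x) = a_i^T x - b_i:
  g_1((3, 0)) = 0
Stationarity residual: grad f(x) + sum_i lambda_i a_i = (0, 0)
  -> stationarity OK
Primal feasibility (all g_i <= 0): OK
Dual feasibility (all lambda_i >= 0): FAILS
Complementary slackness (lambda_i * g_i(x) = 0 for all i): OK

Verdict: the first failing condition is dual_feasibility -> dual.

dual


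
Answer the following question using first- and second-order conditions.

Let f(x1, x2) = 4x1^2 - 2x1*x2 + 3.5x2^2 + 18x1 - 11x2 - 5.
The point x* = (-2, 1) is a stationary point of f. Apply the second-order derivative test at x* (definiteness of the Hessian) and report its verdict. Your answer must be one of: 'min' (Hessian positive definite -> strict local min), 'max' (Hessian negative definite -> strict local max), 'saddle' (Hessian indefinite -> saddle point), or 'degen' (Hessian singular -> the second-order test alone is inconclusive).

Compute the Hessian H = grad^2 f:
  H = [[8, -2], [-2, 7]]
Verify stationarity: grad f(x*) = H x* + g = (0, 0).
Eigenvalues of H: 5.4384, 9.5616.
Both eigenvalues > 0, so H is positive definite -> x* is a strict local min.

min


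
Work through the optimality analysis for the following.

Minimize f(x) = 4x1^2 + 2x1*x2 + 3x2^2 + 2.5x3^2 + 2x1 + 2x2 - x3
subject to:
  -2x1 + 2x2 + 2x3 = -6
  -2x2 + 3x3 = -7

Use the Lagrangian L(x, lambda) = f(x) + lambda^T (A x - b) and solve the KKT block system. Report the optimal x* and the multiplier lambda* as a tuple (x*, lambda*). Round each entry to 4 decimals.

Form the Lagrangian:
  L(x, lambda) = (1/2) x^T Q x + c^T x + lambda^T (A x - b)
Stationarity (grad_x L = 0): Q x + c + A^T lambda = 0.
Primal feasibility: A x = b.

This gives the KKT block system:
  [ Q   A^T ] [ x     ]   [-c ]
  [ A    0  ] [ lambda ] = [ b ]

Solving the linear system:
  x*      = (0.3473, -0.1916, -2.4611)
  lambda* = (2.1976, 2.9701)
  f(x*)   = 18.3743

x* = (0.3473, -0.1916, -2.4611), lambda* = (2.1976, 2.9701)


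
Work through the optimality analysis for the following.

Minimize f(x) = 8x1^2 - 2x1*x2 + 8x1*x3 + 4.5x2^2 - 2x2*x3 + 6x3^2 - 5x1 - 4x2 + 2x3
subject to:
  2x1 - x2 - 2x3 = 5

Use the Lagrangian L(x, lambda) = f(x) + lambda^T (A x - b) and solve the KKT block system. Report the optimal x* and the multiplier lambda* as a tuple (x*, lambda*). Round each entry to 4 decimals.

Form the Lagrangian:
  L(x, lambda) = (1/2) x^T Q x + c^T x + lambda^T (A x - b)
Stationarity (grad_x L = 0): Q x + c + A^T lambda = 0.
Primal feasibility: A x = b.

This gives the KKT block system:
  [ Q   A^T ] [ x     ]   [-c ]
  [ A    0  ] [ lambda ] = [ b ]

Solving the linear system:
  x*      = (1.2667, 0.1952, -1.331)
  lambda* = (-2.1143)
  f(x*)   = 0.3976

x* = (1.2667, 0.1952, -1.331), lambda* = (-2.1143)


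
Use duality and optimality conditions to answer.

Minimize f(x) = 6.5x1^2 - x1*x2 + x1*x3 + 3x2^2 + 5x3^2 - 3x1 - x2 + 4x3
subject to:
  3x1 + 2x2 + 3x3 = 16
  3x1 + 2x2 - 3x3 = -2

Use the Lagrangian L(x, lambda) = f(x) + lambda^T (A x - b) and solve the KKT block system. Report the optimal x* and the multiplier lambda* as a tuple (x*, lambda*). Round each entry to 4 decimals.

Form the Lagrangian:
  L(x, lambda) = (1/2) x^T Q x + c^T x + lambda^T (A x - b)
Stationarity (grad_x L = 0): Q x + c + A^T lambda = 0.
Primal feasibility: A x = b.

This gives the KKT block system:
  [ Q   A^T ] [ x     ]   [-c ]
  [ A    0  ] [ lambda ] = [ b ]

Solving the linear system:
  x*      = (1.1356, 1.7966, 3)
  lambda* = (-8.0169, 3.6949)
  f(x*)   = 71.2288

x* = (1.1356, 1.7966, 3), lambda* = (-8.0169, 3.6949)


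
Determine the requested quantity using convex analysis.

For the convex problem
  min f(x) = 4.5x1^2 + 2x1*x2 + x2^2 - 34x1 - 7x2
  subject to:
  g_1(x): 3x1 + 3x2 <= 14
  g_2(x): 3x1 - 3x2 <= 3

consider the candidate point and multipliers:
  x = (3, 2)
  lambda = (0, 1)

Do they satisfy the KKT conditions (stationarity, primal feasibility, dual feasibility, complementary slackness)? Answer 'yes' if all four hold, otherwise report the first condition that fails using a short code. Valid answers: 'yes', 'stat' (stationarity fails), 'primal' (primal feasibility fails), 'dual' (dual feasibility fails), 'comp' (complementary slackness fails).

Gradient of f: grad f(x) = Q x + c = (-3, 3)
Constraint values g_i(x) = a_i^T x - b_i:
  g_1((3, 2)) = 1
  g_2((3, 2)) = 0
Stationarity residual: grad f(x) + sum_i lambda_i a_i = (0, 0)
  -> stationarity OK
Primal feasibility (all g_i <= 0): FAILS
Dual feasibility (all lambda_i >= 0): OK
Complementary slackness (lambda_i * g_i(x) = 0 for all i): OK

Verdict: the first failing condition is primal_feasibility -> primal.

primal
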